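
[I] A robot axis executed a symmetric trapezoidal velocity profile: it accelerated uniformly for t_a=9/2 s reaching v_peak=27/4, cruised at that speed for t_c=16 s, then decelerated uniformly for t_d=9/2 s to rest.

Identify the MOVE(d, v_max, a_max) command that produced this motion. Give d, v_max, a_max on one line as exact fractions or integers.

a_max = (27/4)/(9/2) = 3/2
d_a = ½·27/4·9/2 = 243/16; d_c = 27/4·16 = 108
d = 2·243/16 + 108 = 1107/8
t_c = 16 > 0 so v_max = 27/4

d=1107/8 v_max=27/4 a_max=3/2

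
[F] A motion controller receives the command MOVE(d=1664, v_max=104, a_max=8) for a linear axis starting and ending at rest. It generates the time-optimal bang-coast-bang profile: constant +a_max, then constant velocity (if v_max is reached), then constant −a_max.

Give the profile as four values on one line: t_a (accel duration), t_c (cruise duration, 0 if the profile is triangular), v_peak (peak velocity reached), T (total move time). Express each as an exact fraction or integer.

vₘ²/aₘ = 104²/8 = 1352
1664 ≥ 1352 → trapezoidal
t_a = 104/8 = 13; v_peak = 104
d_cruise = 1664 − 1352 = 312; t_c = 312/104 = 3
T = 2·13 + 3 = 29

t_a=13 t_c=3 v_peak=104 T=29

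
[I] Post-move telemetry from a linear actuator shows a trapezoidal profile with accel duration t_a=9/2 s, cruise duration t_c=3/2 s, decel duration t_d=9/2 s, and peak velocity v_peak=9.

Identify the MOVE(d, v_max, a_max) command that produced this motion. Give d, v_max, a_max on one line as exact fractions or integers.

d=54 v_max=9 a_max=2

a_max = 9/(9/2) = 2
d_a = ½·9·9/2 = 81/4; d_c = 9·3/2 = 27/2
d = 2·81/4 + 27/2 = 54
t_c = 3/2 > 0 so v_max = 9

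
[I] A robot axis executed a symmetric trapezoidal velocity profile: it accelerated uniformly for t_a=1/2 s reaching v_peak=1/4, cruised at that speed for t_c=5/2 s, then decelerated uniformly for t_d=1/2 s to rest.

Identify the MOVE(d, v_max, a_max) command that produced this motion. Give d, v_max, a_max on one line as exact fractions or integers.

d=3/4 v_max=1/4 a_max=1/2

a_max = (1/4)/(1/2) = 1/2
d_a = ½·1/4·1/2 = 1/16; d_c = 1/4·5/2 = 5/8
d = 2·1/16 + 5/8 = 3/4
t_c = 5/2 > 0 ⇒ limit active, v_max = 1/4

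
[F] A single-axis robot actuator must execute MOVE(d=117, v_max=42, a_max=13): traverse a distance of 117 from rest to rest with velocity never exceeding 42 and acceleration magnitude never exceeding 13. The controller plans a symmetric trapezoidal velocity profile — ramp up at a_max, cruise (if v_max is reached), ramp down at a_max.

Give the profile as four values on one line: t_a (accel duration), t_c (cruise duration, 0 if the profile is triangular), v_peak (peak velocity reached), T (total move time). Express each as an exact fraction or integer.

t_a=3 t_c=0 v_peak=39 T=6

(v_max)²/a_max = 42²/13 = 1764/13
117 < 1764/13 ⇒ no cruise
v_peak = √(117·13) = √1521 = 39
t_a = 39/13 = 3; t_c = 0
T = 2·3 = 6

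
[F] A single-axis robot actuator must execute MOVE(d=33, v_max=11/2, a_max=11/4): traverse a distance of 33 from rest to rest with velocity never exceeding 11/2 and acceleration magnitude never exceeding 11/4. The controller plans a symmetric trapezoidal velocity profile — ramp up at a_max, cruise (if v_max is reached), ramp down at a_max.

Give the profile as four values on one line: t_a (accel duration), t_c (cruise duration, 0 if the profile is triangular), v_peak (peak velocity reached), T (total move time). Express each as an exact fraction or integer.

vₘ²/aₘ = (11/2)²/(11/4) = 11
33 ≥ 11 so v_max reached
t_a = (11/2)/(11/4) = 2; v_peak = 11/2
d_cruise = 33 − 11 = 22; t_c = 22/(11/2) = 4
T = 2·2 + 4 = 8

t_a=2 t_c=4 v_peak=11/2 T=8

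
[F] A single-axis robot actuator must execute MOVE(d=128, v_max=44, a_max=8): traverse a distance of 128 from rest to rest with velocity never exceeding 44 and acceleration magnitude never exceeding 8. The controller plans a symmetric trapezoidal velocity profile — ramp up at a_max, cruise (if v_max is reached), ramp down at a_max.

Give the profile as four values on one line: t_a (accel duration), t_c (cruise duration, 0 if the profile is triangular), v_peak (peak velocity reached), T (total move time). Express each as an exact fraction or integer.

vₘ²/aₘ = 44²/8 = 242
128 < 242 so t_c = 0
v_peak = √(128·8) = √1024 = 32
t_a = 32/8 = 4; t_c = 0
T = 2·4 = 8

t_a=4 t_c=0 v_peak=32 T=8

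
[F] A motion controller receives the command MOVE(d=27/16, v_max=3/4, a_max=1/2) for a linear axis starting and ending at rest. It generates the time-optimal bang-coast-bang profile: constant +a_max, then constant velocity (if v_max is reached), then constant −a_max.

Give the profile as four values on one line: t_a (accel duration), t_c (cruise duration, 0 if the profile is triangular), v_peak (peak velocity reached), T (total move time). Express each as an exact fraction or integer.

t_a=3/2 t_c=3/4 v_peak=3/4 T=15/4

(v_max)²/a_max = (3/4)²/(1/2) = 9/8
27/16 ≥ 9/8 → trapezoidal
t_a = (3/4)/(1/2) = 3/2; v_peak = 3/4
d_cruise = 27/16 − 9/8 = 9/16; t_c = (9/16)/(3/4) = 3/4
T = 2·3/2 + 3/4 = 15/4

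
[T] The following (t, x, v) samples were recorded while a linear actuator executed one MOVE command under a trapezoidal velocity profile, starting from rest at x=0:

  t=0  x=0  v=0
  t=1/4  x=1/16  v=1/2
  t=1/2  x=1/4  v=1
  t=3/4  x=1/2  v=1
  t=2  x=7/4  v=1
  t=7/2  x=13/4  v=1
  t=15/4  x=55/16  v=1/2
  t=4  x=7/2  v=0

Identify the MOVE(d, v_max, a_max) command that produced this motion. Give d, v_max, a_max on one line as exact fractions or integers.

d=7/2 v_max=1 a_max=2

final state: t=4, x=7/2, v=0 → d = 7/2
a_max = (1/2−0)/(1/4−0) = 2
max v = 1 over t∈[1/2,7/2] → v_max = 1
check: 1·(1/2+3) = 7/2 ✓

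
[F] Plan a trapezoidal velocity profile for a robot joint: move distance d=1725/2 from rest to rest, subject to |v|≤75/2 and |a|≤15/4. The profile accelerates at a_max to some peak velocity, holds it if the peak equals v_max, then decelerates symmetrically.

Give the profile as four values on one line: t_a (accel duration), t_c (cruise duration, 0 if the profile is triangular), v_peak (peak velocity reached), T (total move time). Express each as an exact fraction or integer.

vₘ²/aₘ = (75/2)²/(15/4) = 375
1725/2 ≥ 375 ⇒ cruise phase
t_a = (75/2)/(15/4) = 10; v_peak = 75/2
d_cruise = 1725/2 − 375 = 975/2; t_c = (975/2)/(75/2) = 13
T = 2·10 + 13 = 33

t_a=10 t_c=13 v_peak=75/2 T=33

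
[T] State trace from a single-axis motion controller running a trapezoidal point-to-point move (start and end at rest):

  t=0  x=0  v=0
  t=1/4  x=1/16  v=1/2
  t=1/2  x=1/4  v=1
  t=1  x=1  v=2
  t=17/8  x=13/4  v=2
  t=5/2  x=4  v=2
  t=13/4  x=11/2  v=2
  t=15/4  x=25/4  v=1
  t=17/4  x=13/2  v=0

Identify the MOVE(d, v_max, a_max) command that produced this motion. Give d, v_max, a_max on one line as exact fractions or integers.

d=13/2 v_max=2 a_max=2

final state: t=17/4, x=13/2, v=0 → d = 13/2
a_max = (1/2−0)/(1/4−0) = 2
max v = 2 over t∈[1,13/4] → v_max = 2
check: 2·(1+9/4) = 13/2 ✓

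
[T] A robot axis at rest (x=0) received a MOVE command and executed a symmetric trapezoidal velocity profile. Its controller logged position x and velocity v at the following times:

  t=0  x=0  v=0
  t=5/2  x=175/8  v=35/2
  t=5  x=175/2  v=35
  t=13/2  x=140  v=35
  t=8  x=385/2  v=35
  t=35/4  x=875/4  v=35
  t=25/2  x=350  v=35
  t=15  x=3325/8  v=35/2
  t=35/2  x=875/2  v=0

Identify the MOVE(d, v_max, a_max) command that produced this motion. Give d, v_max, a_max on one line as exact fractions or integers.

d=875/2 v_max=35 a_max=7

final state: t=35/2, x=875/2, v=0 → d = 875/2
a_max = (35/2−0)/(5/2−0) = 7
max v = 35 over t∈[5,25/2] → v_max = 35
check: 35·(5+15/2) = 875/2 ✓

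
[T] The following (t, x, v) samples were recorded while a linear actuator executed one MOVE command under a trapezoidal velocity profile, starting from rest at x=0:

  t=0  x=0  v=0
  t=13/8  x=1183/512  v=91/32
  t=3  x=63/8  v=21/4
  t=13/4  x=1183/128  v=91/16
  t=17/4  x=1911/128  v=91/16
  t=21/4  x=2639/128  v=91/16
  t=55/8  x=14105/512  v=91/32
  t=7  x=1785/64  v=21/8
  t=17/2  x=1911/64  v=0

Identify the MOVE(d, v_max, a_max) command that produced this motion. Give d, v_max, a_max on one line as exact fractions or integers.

final state: t=17/2, x=1911/64, v=0 → d = 1911/64
a_max = (91/32−0)/(13/8−0) = 7/4
max v = 91/16 over t∈[13/4,21/4] → v_max = 91/16
check: 91/16·(13/4+2) = 1911/64 ✓

d=1911/64 v_max=91/16 a_max=7/4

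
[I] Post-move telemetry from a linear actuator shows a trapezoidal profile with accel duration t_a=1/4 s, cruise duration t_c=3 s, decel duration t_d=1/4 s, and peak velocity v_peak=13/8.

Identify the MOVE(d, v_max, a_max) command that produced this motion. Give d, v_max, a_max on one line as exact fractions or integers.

a_max = (13/8)/(1/4) = 13/2
d_a = ½·13/8·1/4 = 13/64; d_c = 13/8·3 = 39/8
d = 2·13/64 + 39/8 = 169/32
t_c = 3 > 0 → v_max = v_peak = 13/8

d=169/32 v_max=13/8 a_max=13/2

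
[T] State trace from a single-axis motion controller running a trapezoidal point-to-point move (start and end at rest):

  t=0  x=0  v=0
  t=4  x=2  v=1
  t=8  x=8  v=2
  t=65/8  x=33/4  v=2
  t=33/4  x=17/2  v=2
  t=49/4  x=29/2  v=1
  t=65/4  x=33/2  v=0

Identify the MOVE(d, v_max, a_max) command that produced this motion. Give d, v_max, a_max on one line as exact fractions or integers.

final state: t=65/4, x=33/2, v=0 → d = 33/2
a_max = (1−0)/(4−0) = 1/4
max v = 2 over t∈[8,33/4] → v_max = 2
check: 2·(8+1/4) = 33/2 ✓

d=33/2 v_max=2 a_max=1/4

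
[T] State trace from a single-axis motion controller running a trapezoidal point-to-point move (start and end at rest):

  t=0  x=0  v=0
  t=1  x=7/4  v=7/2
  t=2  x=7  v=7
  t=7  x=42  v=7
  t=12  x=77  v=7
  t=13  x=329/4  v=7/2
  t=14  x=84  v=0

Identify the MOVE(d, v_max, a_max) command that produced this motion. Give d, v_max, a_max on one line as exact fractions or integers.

final state: t=14, x=84, v=0 → d = 84
a_max = (7/2−0)/(1−0) = 7/2
max v = 7 over t∈[2,12] → v_max = 7
check: 7·(2+10) = 84 ✓

d=84 v_max=7 a_max=7/2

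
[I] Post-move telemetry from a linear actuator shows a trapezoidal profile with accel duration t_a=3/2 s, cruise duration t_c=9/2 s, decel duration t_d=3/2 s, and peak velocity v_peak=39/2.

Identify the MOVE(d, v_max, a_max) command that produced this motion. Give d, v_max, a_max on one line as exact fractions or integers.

a_max = (39/2)/(3/2) = 13
d_a = ½·39/2·3/2 = 117/8; d_c = 39/2·9/2 = 351/4
d = 2·117/8 + 351/4 = 117
t_c = 9/2 > 0 ⇒ limit active, v_max = 39/2

d=117 v_max=39/2 a_max=13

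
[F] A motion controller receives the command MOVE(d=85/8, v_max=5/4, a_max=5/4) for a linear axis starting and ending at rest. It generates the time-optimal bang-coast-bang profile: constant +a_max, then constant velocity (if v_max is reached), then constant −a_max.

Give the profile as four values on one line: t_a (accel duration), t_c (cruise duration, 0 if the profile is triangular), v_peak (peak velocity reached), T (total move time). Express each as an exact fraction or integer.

t_a=1 t_c=15/2 v_peak=5/4 T=19/2

vₘ²/aₘ = (5/4)²/(5/4) = 5/4
85/8 ≥ 5/4 → trapezoidal
t_a = (5/4)/(5/4) = 1; v_peak = 5/4
d_cruise = 85/8 − 5/4 = 75/8; t_c = (75/8)/(5/4) = 15/2
T = 2·1 + 15/2 = 19/2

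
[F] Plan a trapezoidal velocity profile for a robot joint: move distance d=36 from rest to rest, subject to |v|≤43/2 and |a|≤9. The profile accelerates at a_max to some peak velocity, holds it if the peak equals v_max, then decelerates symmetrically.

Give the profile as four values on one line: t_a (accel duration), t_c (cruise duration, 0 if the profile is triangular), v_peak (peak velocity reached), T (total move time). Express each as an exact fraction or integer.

t_a=2 t_c=0 v_peak=18 T=4

v_max²/a_max = (43/2)²/9 = 1849/36
36 < 1849/36 ⇒ no cruise
v_peak = √(36·9) = √324 = 18
t_a = 18/9 = 2; t_c = 0
T = 2·2 = 4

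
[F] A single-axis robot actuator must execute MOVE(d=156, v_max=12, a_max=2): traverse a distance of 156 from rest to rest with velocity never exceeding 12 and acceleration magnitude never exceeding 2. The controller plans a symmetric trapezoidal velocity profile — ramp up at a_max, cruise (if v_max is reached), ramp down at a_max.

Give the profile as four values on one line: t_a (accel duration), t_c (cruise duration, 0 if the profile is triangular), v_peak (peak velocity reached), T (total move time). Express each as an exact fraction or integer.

(v_max)²/a_max = 12²/2 = 72
156 ≥ 72 ⇒ cruise phase
t_a = 12/2 = 6; v_peak = 12
d_cruise = 156 − 72 = 84; t_c = 84/12 = 7
T = 2·6 + 7 = 19

t_a=6 t_c=7 v_peak=12 T=19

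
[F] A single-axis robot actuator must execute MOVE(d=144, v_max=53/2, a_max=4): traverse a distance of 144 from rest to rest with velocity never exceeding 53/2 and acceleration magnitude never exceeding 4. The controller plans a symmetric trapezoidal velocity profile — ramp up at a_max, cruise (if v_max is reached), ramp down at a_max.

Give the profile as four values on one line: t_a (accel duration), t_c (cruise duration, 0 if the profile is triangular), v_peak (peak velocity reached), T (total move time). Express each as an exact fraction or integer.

t_a=6 t_c=0 v_peak=24 T=12

v_max²/a_max = (53/2)²/4 = 2809/16
144 < 2809/16 so t_c = 0
v_peak = √(144·4) = √576 = 24
t_a = 24/4 = 6; t_c = 0
T = 2·6 = 12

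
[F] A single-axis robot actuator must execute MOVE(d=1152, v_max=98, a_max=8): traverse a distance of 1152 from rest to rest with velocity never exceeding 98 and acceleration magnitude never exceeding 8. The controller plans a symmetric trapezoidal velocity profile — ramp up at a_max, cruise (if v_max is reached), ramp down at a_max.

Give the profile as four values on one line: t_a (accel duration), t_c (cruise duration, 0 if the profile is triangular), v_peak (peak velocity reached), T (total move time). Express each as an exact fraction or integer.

t_a=12 t_c=0 v_peak=96 T=24

v_max²/a_max = 98²/8 = 2401/2
1152 < 2401/2 → triangular
v_peak = √(1152·8) = √9216 = 96
t_a = 96/8 = 12; t_c = 0
T = 2·12 = 24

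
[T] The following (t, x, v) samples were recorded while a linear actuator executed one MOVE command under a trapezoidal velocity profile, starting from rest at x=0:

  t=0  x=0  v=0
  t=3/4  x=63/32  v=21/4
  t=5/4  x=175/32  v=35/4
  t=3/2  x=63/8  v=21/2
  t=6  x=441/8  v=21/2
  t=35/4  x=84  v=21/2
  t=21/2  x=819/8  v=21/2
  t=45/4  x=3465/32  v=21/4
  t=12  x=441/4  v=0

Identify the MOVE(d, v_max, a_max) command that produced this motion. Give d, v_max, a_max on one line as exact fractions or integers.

final state: t=12, x=441/4, v=0 → d = 441/4
a_max = (21/4−0)/(3/4−0) = 7
max v = 21/2 over t∈[3/2,21/2] → v_max = 21/2
check: 21/2·(3/2+9) = 441/4 ✓

d=441/4 v_max=21/2 a_max=7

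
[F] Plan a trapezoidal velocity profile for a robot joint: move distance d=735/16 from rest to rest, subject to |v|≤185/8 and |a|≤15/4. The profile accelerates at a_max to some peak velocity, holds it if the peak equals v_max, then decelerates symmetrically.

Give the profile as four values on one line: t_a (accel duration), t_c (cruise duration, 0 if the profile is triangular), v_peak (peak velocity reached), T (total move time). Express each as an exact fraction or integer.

t_a=7/2 t_c=0 v_peak=105/8 T=7

v_max²/a_max = (185/8)²/(15/4) = 6845/48
735/16 < 6845/48 so t_c = 0
v_peak = √(735/16·15/4) = √(11025/64) = 105/8
t_a = (105/8)/(15/4) = 7/2; t_c = 0
T = 2·7/2 = 7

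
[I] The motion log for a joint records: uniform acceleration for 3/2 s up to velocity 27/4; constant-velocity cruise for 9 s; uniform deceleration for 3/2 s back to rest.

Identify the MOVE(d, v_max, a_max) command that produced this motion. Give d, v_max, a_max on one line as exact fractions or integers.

a_max = (27/4)/(3/2) = 9/2
d_a = ½·27/4·3/2 = 81/16; d_c = 27/4·9 = 243/4
d = 2·81/16 + 243/4 = 567/8
t_c = 9 > 0 → v_max = v_peak = 27/4

d=567/8 v_max=27/4 a_max=9/2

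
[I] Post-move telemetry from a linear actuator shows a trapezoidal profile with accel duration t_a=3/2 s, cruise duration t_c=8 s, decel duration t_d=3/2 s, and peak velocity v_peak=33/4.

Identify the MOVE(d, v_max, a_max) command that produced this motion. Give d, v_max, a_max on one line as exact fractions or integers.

d=627/8 v_max=33/4 a_max=11/2

a_max = (33/4)/(3/2) = 11/2
d_a = ½·33/4·3/2 = 99/16; d_c = 33/4·8 = 66
d = 2·99/16 + 66 = 627/8
t_c = 8 > 0 → v_max = v_peak = 33/4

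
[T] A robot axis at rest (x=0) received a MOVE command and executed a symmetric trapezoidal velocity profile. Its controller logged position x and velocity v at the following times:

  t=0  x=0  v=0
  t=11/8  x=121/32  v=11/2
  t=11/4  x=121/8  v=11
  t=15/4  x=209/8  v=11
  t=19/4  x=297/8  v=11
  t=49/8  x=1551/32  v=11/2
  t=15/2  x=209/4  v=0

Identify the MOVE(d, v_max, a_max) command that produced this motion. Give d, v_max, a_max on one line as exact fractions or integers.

final state: t=15/2, x=209/4, v=0 → d = 209/4
a_max = (11/2−0)/(11/8−0) = 4
max v = 11 over t∈[11/4,19/4] → v_max = 11
check: 11·(11/4+2) = 209/4 ✓

d=209/4 v_max=11 a_max=4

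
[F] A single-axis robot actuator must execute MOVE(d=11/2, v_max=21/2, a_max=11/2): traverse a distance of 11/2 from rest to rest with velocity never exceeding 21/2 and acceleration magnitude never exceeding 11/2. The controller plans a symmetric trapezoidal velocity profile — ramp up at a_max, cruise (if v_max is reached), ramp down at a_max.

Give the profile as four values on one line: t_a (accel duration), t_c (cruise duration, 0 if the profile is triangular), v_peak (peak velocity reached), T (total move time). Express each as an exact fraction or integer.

t_a=1 t_c=0 v_peak=11/2 T=2

v_max²/a_max = (21/2)²/(11/2) = 441/22
11/2 < 441/22 → triangular
v_peak = √(11/2·11/2) = √(121/4) = 11/2
t_a = (11/2)/(11/2) = 1; t_c = 0
T = 2·1 = 2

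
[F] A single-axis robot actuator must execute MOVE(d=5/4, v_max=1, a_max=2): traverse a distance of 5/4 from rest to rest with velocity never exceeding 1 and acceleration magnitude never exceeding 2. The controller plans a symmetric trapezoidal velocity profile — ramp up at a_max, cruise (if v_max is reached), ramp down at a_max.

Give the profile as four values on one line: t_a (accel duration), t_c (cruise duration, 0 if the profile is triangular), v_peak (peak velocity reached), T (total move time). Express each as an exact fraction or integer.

vₘ²/aₘ = 1²/2 = 1/2
5/4 ≥ 1/2 ⇒ cruise phase
t_a = 1/2; v_peak = 1
d_cruise = 5/4 − 1/2 = 3/4; t_c = (3/4)/1 = 3/4
T = 2·1/2 + 3/4 = 7/4

t_a=1/2 t_c=3/4 v_peak=1 T=7/4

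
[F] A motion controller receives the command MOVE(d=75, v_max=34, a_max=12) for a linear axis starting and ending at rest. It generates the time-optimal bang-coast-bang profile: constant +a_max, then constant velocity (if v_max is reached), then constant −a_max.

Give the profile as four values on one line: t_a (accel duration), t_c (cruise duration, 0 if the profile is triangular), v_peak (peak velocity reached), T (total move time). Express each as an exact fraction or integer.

t_a=5/2 t_c=0 v_peak=30 T=5

vₘ²/aₘ = 34²/12 = 289/3
75 < 289/3 so t_c = 0
v_peak = √(75·12) = √900 = 30
t_a = 30/12 = 5/2; t_c = 0
T = 2·5/2 = 5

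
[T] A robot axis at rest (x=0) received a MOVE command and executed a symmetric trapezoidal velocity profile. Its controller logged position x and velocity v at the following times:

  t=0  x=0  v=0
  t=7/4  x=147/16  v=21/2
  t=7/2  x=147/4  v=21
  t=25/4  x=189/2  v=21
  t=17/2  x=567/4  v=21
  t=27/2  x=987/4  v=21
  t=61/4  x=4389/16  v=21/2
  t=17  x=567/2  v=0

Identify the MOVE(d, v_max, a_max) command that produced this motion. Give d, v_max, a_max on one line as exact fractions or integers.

final state: t=17, x=567/2, v=0 → d = 567/2
a_max = (21/2−0)/(7/4−0) = 6
max v = 21 over t∈[7/2,27/2] → v_max = 21
check: 21·(7/2+10) = 567/2 ✓

d=567/2 v_max=21 a_max=6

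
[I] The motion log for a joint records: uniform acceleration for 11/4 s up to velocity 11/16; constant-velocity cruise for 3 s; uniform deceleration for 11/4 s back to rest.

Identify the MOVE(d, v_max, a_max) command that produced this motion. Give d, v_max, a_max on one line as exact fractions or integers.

d=253/64 v_max=11/16 a_max=1/4

a_max = (11/16)/(11/4) = 1/4
d_a = ½·11/16·11/4 = 121/128; d_c = 11/16·3 = 33/16
d = 2·121/128 + 33/16 = 253/64
t_c = 3 > 0 → v_max = v_peak = 11/16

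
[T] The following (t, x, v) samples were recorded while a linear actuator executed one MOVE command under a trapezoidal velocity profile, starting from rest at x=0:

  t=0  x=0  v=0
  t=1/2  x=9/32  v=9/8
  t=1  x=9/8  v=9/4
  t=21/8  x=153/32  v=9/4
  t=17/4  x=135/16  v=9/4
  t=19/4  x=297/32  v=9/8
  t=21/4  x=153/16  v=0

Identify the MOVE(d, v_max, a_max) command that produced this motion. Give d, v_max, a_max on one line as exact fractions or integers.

final state: t=21/4, x=153/16, v=0 → d = 153/16
a_max = (9/8−0)/(1/2−0) = 9/4
max v = 9/4 over t∈[1,17/4] → v_max = 9/4
check: 9/4·(1+13/4) = 153/16 ✓

d=153/16 v_max=9/4 a_max=9/4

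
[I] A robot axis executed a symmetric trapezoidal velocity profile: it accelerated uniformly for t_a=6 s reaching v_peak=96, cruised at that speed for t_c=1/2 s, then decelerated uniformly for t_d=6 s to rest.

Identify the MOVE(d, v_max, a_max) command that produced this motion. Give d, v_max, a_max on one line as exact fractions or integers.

a_max = 96/6 = 16
d_a = ½·96·6 = 288; d_c = 96·1/2 = 48
d = 2·288 + 48 = 624
t_c = 1/2 > 0 ⇒ limit active, v_max = 96

d=624 v_max=96 a_max=16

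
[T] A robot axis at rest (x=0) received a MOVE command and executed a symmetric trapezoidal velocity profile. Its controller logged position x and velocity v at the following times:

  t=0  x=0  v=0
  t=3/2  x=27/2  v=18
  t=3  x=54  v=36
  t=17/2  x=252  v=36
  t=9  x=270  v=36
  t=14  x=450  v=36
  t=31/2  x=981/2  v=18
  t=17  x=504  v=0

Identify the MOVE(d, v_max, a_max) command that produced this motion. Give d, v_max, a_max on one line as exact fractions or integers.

d=504 v_max=36 a_max=12

final state: t=17, x=504, v=0 → d = 504
a_max = (18−0)/(3/2−0) = 12
max v = 36 over t∈[3,14] → v_max = 36
check: 36·(3+11) = 504 ✓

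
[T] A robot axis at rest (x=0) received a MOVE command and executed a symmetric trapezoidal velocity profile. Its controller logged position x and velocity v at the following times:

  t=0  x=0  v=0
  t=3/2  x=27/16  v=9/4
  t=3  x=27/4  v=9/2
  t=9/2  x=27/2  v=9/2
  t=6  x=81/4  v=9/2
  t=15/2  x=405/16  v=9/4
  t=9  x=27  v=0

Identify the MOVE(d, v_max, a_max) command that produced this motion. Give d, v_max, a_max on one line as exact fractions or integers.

d=27 v_max=9/2 a_max=3/2

final state: t=9, x=27, v=0 → d = 27
a_max = (9/4−0)/(3/2−0) = 3/2
max v = 9/2 over t∈[3,6] → v_max = 9/2
check: 9/2·(3+3) = 27 ✓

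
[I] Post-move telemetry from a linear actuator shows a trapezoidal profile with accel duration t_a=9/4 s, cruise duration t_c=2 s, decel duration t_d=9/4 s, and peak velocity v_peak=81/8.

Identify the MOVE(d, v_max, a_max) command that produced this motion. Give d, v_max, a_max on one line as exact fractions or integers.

a_max = (81/8)/(9/4) = 9/2
d_a = ½·81/8·9/4 = 729/64; d_c = 81/8·2 = 81/4
d = 2·729/64 + 81/4 = 1377/32
t_c = 2 > 0 ⇒ limit active, v_max = 81/8

d=1377/32 v_max=81/8 a_max=9/2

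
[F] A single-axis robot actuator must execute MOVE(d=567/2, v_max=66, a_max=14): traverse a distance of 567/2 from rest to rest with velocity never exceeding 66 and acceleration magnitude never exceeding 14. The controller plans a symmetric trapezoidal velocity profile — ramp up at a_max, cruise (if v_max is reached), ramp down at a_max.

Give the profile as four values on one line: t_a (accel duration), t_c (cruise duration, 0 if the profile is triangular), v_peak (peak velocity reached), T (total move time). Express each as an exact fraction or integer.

v_max²/a_max = 66²/14 = 2178/7
567/2 < 2178/7 → triangular
v_peak = √(567/2·14) = √3969 = 63
t_a = 63/14 = 9/2; t_c = 0
T = 2·9/2 = 9

t_a=9/2 t_c=0 v_peak=63 T=9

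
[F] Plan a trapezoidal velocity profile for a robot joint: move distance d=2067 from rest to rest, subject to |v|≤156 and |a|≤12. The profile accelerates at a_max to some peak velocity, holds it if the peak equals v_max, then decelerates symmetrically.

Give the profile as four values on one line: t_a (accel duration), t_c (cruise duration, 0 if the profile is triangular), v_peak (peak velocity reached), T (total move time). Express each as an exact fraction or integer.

t_a=13 t_c=1/4 v_peak=156 T=105/4

vₘ²/aₘ = 156²/12 = 2028
2067 ≥ 2028 ⇒ cruise phase
t_a = 156/12 = 13; v_peak = 156
d_cruise = 2067 − 2028 = 39; t_c = 39/156 = 1/4
T = 2·13 + 1/4 = 105/4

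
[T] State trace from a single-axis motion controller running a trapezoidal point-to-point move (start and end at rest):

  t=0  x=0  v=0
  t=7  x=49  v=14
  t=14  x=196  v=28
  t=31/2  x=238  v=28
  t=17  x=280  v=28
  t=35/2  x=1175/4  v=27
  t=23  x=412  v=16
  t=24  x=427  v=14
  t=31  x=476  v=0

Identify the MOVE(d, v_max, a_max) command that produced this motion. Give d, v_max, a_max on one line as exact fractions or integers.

d=476 v_max=28 a_max=2

final state: t=31, x=476, v=0 → d = 476
a_max = (14−0)/(7−0) = 2
max v = 28 over t∈[14,17] → v_max = 28
check: 28·(14+3) = 476 ✓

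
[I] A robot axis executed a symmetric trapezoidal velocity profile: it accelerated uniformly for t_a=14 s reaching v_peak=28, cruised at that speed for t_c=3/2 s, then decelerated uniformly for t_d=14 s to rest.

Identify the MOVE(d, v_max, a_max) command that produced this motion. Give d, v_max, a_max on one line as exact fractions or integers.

a_max = 28/14 = 2
d_a = ½·28·14 = 196; d_c = 28·3/2 = 42
d = 2·196 + 42 = 434
t_c = 3/2 > 0 ⇒ limit active, v_max = 28

d=434 v_max=28 a_max=2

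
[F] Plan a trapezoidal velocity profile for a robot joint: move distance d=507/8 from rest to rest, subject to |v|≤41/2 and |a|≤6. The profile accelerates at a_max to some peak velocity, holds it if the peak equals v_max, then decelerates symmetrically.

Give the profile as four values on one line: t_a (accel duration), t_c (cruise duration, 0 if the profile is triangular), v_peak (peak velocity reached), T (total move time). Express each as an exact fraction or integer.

t_a=13/4 t_c=0 v_peak=39/2 T=13/2

(v_max)²/a_max = (41/2)²/6 = 1681/24
507/8 < 1681/24 ⇒ no cruise
v_peak = √(507/8·6) = √(1521/4) = 39/2
t_a = (39/2)/6 = 13/4; t_c = 0
T = 2·13/4 = 13/2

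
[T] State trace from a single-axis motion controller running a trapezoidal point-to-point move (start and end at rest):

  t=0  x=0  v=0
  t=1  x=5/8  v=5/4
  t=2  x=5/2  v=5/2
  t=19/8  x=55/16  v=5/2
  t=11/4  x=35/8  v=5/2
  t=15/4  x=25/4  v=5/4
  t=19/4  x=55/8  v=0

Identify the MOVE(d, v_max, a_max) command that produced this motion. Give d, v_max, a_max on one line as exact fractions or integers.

d=55/8 v_max=5/2 a_max=5/4

final state: t=19/4, x=55/8, v=0 → d = 55/8
a_max = (5/4−0)/(1−0) = 5/4
max v = 5/2 over t∈[2,11/4] → v_max = 5/2
check: 5/2·(2+3/4) = 55/8 ✓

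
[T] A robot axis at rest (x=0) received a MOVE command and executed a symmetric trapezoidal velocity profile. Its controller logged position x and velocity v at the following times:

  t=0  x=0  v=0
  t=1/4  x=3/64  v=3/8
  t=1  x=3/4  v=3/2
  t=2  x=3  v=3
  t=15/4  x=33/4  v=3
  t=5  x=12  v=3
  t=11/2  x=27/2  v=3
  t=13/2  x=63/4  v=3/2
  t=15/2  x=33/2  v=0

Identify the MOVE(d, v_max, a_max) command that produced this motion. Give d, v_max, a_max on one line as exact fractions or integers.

d=33/2 v_max=3 a_max=3/2

final state: t=15/2, x=33/2, v=0 → d = 33/2
a_max = (3/8−0)/(1/4−0) = 3/2
max v = 3 over t∈[2,11/2] → v_max = 3
check: 3·(2+7/2) = 33/2 ✓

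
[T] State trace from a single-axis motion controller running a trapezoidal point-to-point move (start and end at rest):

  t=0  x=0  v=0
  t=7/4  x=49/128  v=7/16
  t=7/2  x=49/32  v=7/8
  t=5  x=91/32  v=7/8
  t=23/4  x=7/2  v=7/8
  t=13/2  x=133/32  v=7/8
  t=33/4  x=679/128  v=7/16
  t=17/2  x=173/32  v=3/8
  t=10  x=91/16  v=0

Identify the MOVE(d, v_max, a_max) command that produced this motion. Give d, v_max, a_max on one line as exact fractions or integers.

final state: t=10, x=91/16, v=0 → d = 91/16
a_max = (7/16−0)/(7/4−0) = 1/4
max v = 7/8 over t∈[7/2,13/2] → v_max = 7/8
check: 7/8·(7/2+3) = 91/16 ✓

d=91/16 v_max=7/8 a_max=1/4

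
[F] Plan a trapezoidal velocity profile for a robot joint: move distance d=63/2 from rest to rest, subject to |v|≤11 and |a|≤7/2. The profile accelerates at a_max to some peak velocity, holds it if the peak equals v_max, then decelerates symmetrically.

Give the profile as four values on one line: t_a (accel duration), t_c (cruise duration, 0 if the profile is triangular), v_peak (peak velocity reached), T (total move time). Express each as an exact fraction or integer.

vₘ²/aₘ = 11²/(7/2) = 242/7
63/2 < 242/7 ⇒ no cruise
v_peak = √(63/2·7/2) = √(441/4) = 21/2
t_a = (21/2)/(7/2) = 3; t_c = 0
T = 2·3 = 6

t_a=3 t_c=0 v_peak=21/2 T=6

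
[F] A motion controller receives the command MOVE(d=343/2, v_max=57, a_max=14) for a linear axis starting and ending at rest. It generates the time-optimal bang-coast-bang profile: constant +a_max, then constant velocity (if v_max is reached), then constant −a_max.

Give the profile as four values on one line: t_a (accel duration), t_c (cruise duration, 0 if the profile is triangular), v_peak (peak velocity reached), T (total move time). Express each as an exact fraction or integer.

(v_max)²/a_max = 57²/14 = 3249/14
343/2 < 3249/14 so t_c = 0
v_peak = √(343/2·14) = √2401 = 49
t_a = 49/14 = 7/2; t_c = 0
T = 2·7/2 = 7

t_a=7/2 t_c=0 v_peak=49 T=7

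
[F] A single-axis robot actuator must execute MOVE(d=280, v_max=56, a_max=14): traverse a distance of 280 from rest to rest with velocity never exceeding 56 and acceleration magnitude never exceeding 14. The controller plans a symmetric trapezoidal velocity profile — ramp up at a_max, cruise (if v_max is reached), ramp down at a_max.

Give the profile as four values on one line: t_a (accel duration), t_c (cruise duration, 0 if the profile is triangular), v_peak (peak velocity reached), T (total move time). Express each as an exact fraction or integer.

v_max²/a_max = 56²/14 = 224
280 ≥ 224 ⇒ cruise phase
t_a = 56/14 = 4; v_peak = 56
d_cruise = 280 − 224 = 56; t_c = 56/56 = 1
T = 2·4 + 1 = 9

t_a=4 t_c=1 v_peak=56 T=9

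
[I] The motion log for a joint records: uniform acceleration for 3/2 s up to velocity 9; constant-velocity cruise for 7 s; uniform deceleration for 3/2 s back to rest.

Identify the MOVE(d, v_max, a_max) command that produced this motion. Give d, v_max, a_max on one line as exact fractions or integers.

d=153/2 v_max=9 a_max=6

a_max = 9/(3/2) = 6
d_a = ½·9·3/2 = 27/4; d_c = 9·7 = 63
d = 2·27/4 + 63 = 153/2
t_c = 7 > 0 so v_max = 9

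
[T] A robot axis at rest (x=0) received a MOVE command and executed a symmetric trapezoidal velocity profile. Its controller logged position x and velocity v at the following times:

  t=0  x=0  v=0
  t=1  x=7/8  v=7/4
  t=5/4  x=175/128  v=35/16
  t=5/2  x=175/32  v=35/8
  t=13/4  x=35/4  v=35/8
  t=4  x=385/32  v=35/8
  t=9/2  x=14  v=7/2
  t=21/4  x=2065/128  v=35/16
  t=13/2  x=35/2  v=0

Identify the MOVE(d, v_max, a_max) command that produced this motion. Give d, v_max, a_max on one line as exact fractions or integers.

final state: t=13/2, x=35/2, v=0 → d = 35/2
a_max = (7/4−0)/(1−0) = 7/4
max v = 35/8 over t∈[5/2,4] → v_max = 35/8
check: 35/8·(5/2+3/2) = 35/2 ✓

d=35/2 v_max=35/8 a_max=7/4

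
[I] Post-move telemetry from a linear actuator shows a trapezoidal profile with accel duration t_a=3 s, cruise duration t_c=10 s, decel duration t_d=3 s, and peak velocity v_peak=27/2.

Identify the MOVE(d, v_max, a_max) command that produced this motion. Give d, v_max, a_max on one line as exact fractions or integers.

d=351/2 v_max=27/2 a_max=9/2

a_max = (27/2)/3 = 9/2
d_a = ½·27/2·3 = 81/4; d_c = 27/2·10 = 135
d = 2·81/4 + 135 = 351/2
t_c = 10 > 0 → v_max = v_peak = 27/2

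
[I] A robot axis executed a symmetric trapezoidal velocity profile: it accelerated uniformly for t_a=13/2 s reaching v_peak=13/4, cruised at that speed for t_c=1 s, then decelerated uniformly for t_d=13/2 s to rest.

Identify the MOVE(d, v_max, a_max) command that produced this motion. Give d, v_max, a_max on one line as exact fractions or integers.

d=195/8 v_max=13/4 a_max=1/2

a_max = (13/4)/(13/2) = 1/2
d_a = ½·13/4·13/2 = 169/16; d_c = 13/4·1 = 13/4
d = 2·169/16 + 13/4 = 195/8
t_c = 1 > 0 so v_max = 13/4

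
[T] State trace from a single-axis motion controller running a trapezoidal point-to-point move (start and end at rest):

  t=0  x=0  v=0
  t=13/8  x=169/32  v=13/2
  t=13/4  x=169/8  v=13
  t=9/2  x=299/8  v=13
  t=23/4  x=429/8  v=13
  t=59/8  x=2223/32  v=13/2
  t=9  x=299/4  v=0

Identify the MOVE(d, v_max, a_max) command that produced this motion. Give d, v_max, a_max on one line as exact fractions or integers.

final state: t=9, x=299/4, v=0 → d = 299/4
a_max = (13/2−0)/(13/8−0) = 4
max v = 13 over t∈[13/4,23/4] → v_max = 13
check: 13·(13/4+5/2) = 299/4 ✓

d=299/4 v_max=13 a_max=4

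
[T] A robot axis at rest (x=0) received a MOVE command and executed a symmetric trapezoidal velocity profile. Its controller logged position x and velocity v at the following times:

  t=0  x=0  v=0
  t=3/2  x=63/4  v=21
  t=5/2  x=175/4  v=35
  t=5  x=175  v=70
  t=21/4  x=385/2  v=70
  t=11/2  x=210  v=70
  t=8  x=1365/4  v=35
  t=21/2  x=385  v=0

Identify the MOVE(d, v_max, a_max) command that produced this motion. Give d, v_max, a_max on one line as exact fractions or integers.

d=385 v_max=70 a_max=14

final state: t=21/2, x=385, v=0 → d = 385
a_max = (21−0)/(3/2−0) = 14
max v = 70 over t∈[5,11/2] → v_max = 70
check: 70·(5+1/2) = 385 ✓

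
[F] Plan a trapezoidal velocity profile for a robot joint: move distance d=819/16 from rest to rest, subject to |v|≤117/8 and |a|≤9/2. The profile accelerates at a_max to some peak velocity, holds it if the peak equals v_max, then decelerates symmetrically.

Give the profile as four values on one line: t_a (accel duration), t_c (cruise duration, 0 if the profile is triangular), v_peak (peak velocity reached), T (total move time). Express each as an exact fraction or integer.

(v_max)²/a_max = (117/8)²/(9/2) = 1521/32
819/16 ≥ 1521/32 ⇒ cruise phase
t_a = (117/8)/(9/2) = 13/4; v_peak = 117/8
d_cruise = 819/16 − 1521/32 = 117/32; t_c = (117/32)/(117/8) = 1/4
T = 2·13/4 + 1/4 = 27/4

t_a=13/4 t_c=1/4 v_peak=117/8 T=27/4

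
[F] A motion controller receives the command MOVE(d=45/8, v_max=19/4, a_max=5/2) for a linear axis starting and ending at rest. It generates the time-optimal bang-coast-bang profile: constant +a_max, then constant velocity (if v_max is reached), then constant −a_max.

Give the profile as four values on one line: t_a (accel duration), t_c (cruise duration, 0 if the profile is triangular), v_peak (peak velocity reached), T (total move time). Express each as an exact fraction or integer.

v_max²/a_max = (19/4)²/(5/2) = 361/40
45/8 < 361/40 ⇒ no cruise
v_peak = √(45/8·5/2) = √(225/16) = 15/4
t_a = (15/4)/(5/2) = 3/2; t_c = 0
T = 2·3/2 = 3

t_a=3/2 t_c=0 v_peak=15/4 T=3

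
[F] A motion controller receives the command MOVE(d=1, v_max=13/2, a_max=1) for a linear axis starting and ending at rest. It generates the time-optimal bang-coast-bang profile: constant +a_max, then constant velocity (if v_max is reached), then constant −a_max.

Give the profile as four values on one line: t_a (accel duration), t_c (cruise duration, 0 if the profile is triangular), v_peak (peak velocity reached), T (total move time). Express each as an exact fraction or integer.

v_max²/a_max = (13/2)²/1 = 169/4
1 < 169/4 → triangular
v_peak = √(1·1) = √1 = 1
t_a = 1/1 = 1; t_c = 0
T = 2·1 = 2

t_a=1 t_c=0 v_peak=1 T=2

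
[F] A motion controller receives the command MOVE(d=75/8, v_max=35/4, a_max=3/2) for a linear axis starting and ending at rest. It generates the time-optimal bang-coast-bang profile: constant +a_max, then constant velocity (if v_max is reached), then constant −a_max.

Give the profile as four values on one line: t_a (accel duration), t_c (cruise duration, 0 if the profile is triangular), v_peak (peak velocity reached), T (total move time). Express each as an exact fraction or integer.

t_a=5/2 t_c=0 v_peak=15/4 T=5

vₘ²/aₘ = (35/4)²/(3/2) = 1225/24
75/8 < 1225/24 ⇒ no cruise
v_peak = √(75/8·3/2) = √(225/16) = 15/4
t_a = (15/4)/(3/2) = 5/2; t_c = 0
T = 2·5/2 = 5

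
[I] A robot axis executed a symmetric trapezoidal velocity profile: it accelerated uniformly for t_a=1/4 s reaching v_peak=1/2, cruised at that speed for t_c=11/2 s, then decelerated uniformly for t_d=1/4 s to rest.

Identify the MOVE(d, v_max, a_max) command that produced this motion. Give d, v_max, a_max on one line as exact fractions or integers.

a_max = (1/2)/(1/4) = 2
d_a = ½·1/2·1/4 = 1/16; d_c = 1/2·11/2 = 11/4
d = 2·1/16 + 11/4 = 23/8
t_c = 11/2 > 0 ⇒ limit active, v_max = 1/2

d=23/8 v_max=1/2 a_max=2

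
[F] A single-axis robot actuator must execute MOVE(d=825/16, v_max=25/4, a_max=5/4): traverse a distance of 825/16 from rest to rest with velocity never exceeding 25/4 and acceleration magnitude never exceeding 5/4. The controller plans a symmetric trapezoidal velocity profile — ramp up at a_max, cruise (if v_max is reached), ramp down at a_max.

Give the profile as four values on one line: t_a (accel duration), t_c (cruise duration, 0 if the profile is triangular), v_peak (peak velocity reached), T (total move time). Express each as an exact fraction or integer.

(v_max)²/a_max = (25/4)²/(5/4) = 125/4
825/16 ≥ 125/4 → trapezoidal
t_a = (25/4)/(5/4) = 5; v_peak = 25/4
d_cruise = 825/16 − 125/4 = 325/16; t_c = (325/16)/(25/4) = 13/4
T = 2·5 + 13/4 = 53/4

t_a=5 t_c=13/4 v_peak=25/4 T=53/4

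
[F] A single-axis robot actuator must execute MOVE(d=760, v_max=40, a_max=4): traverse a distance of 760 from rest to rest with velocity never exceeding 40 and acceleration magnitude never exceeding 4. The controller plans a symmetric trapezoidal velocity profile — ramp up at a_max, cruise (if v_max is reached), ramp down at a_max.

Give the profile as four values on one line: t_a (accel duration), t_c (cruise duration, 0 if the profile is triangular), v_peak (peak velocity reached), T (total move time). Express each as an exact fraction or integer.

vₘ²/aₘ = 40²/4 = 400
760 ≥ 400 ⇒ cruise phase
t_a = 40/4 = 10; v_peak = 40
d_cruise = 760 − 400 = 360; t_c = 360/40 = 9
T = 2·10 + 9 = 29

t_a=10 t_c=9 v_peak=40 T=29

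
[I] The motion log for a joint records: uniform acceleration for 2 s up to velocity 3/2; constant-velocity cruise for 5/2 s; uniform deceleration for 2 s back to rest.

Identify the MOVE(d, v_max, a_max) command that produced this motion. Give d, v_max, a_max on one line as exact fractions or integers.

d=27/4 v_max=3/2 a_max=3/4

a_max = (3/2)/2 = 3/4
d_a = ½·3/2·2 = 3/2; d_c = 3/2·5/2 = 15/4
d = 2·3/2 + 15/4 = 27/4
t_c = 5/2 > 0 → v_max = v_peak = 3/2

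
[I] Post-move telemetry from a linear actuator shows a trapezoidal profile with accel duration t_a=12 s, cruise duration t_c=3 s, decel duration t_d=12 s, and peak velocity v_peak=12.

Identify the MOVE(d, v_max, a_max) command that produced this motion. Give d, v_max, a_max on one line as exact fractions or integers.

a_max = 12/12 = 1
d_a = ½·12·12 = 72; d_c = 12·3 = 36
d = 2·72 + 36 = 180
t_c = 3 > 0 → v_max = v_peak = 12

d=180 v_max=12 a_max=1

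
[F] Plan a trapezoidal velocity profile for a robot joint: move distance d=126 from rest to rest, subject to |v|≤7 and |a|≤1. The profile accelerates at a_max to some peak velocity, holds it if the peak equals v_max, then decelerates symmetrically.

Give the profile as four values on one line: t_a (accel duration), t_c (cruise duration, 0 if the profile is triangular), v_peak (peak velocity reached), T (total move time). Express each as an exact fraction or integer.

t_a=7 t_c=11 v_peak=7 T=25

v_max²/a_max = 7²/1 = 49
126 ≥ 49 → trapezoidal
t_a = 7/1 = 7; v_peak = 7
d_cruise = 126 − 49 = 77; t_c = 77/7 = 11
T = 2·7 + 11 = 25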